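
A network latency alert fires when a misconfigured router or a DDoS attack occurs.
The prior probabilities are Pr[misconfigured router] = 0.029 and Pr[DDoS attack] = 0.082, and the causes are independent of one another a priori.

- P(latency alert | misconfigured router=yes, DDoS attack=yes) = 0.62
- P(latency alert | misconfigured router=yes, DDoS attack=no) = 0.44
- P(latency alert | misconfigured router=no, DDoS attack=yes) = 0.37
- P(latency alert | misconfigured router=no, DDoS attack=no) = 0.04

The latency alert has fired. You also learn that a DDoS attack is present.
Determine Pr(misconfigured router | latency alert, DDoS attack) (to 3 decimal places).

Pr(misconfigured router | latency alert, DDoS attack) ≈ 0.048

P(latency alert | DDoS attack) = 0.37×0.971 + 0.62×0.029 = 0.359270 + 0.017980 = 0.377250
Of this, 0.017980 comes from 0.62×0.029 (the misconfigured router=true cases).
P(misconfigured router | latency alert, DDoS attack) = 0.017980 / 0.377250 ≈ 0.048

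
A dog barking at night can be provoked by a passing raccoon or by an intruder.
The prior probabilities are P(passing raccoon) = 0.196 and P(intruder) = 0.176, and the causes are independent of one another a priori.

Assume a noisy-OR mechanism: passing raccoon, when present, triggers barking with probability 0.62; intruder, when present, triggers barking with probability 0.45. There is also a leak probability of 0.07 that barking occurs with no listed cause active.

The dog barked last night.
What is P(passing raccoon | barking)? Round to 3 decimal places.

P(passing raccoon | barking) ≈ 0.534

Under noisy-OR, P(barking | causes) = 1 − (1−0.07)·∏(1−qᵢ) over the active causes.
Numerator (weight on configurations with passing raccoon): 0.104428 + 0.027791 = 0.132219
Normalizer over all consistent configurations: 0.07·0.804·0.824 + 0.4885·0.804·0.176 + 0.6466·0.196·0.824 + 0.80563·0.196·0.176 = 0.247719
P(passing raccoon | barking) = 0.132219/0.247719 ≈ 0.534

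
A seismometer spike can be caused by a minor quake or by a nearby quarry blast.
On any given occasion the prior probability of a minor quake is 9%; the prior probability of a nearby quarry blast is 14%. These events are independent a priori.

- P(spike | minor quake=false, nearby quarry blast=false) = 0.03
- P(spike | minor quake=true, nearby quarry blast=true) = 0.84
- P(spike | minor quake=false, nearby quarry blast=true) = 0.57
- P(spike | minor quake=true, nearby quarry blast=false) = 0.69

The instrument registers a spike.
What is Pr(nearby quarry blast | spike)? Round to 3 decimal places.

Numerator (weight on configurations with nearby quarry blast): 0.072618 + 0.010584 = 0.083202
The normalizing constant is 0.03*0.91*0.86 + 0.57*0.91*0.14 + 0.69*0.09*0.86 + 0.84*0.09*0.14 = 0.160086
P(nearby quarry blast | spike) = 0.083202/0.160086 ≈ 0.520

Pr(nearby quarry blast | spike) ≈ 0.520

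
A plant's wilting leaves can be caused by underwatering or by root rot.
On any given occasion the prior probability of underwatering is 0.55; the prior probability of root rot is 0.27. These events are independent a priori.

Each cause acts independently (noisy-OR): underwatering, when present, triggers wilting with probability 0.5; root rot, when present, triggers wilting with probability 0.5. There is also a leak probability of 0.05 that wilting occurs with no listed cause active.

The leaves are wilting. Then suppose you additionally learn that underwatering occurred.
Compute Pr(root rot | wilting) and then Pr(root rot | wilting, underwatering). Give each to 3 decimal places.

Under noisy-OR, P(wilting | causes) = 1 − (1−0.05)·∏(1−qᵢ) over the active causes.
For the numerator, keep only root rot=true terms: 0.063788 + 0.113231 = 0.177019
Normalizer over all consistent configurations: 0.05·0.45·0.73 + 0.525·0.45·0.27 + 0.525·0.55·0.73 + 0.7625·0.55·0.27 = 0.404232
Posterior = 0.177019 / 0.404232 ≈ 0.438

Now condition on the additional information:
P(wilting | underwatering) = 0.525·0.73 + 0.7625·0.27 = 0.383250 + 0.205875 = 0.589125
The root rot-present share is 0.7625·0.27 = 0.205875.
P(root rot | wilting, underwatering) = 0.205875 / 0.589125 ≈ 0.349

Pr(root rot | wilting) ≈ 0.438; Pr(root rot | wilting, underwatering) ≈ 0.349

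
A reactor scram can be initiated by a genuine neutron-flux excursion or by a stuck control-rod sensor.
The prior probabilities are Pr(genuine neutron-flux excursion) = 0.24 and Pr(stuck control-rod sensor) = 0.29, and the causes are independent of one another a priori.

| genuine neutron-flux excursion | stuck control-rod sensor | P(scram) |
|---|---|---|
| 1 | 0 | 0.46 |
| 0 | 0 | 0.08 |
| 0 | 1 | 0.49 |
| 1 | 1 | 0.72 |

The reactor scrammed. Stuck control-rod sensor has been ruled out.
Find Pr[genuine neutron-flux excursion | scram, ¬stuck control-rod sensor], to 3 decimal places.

Sum P(scram|·) weighted by the priors over both values of genuine neutron-flux excursion:
  P(scram | ¬stuck control-rod sensor) = 0.08×0.76 + 0.46×0.24
        = 0.060800 + 0.110400 = 0.171200
Keeping only the genuine neutron-flux excursion-present terms gives 0.110400, so
  P(genuine neutron-flux excursion | scram, ¬stuck control-rod sensor) = 0.110400 / 0.171200 ≈ 0.645

Pr[genuine neutron-flux excursion | scram, ¬stuck control-rod sensor] ≈ 0.645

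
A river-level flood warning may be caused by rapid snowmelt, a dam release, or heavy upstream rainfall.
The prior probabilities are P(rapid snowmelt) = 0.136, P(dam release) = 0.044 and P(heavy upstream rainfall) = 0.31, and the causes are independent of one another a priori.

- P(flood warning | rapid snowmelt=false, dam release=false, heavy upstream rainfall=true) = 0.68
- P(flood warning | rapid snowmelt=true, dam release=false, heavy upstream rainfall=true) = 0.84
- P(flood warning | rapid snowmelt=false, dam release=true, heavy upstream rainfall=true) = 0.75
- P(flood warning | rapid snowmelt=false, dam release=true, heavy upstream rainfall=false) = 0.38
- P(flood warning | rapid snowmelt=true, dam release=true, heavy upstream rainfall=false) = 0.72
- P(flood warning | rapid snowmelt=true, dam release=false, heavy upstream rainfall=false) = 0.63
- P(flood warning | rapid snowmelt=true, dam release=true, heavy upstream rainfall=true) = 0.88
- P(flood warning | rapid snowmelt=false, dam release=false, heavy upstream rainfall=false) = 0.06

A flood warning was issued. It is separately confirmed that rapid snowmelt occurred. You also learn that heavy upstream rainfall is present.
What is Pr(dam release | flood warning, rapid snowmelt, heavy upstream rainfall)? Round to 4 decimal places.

Enumerate both values of dam release and weight by the priors:
  P(flood warning | rapid snowmelt, heavy upstream rainfall) = 0.84·0.956 + 0.88·0.044
        = 0.803040 + 0.038720 = 0.841760
The terms with dam release present sum to 0.038720, so
  P(dam release | flood warning, rapid snowmelt, heavy upstream rainfall) = 0.038720 / 0.841760 ≈ 0.0460

Pr(dam release | flood warning, rapid snowmelt, heavy upstream rainfall) ≈ 0.0460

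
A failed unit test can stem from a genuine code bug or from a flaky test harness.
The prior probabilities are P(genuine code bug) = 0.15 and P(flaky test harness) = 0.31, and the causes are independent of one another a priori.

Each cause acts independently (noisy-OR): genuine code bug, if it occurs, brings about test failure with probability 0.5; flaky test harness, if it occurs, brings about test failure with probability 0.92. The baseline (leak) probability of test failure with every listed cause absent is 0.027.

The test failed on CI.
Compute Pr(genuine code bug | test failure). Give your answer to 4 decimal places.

Under noisy-OR, P(test failure | causes) = 1 − (1−0.027)·∏(1−qᵢ) over the active causes.
P(test failure) = 0.027*0.85*0.69 + 0.92216*0.85*0.31 + 0.5135*0.15*0.69 + 0.96108*0.15*0.31 = 0.015835 + 0.242989 + 0.053147 + 0.044690 = 0.356661
Restricting to configurations with genuine code bug present: 0.053147 + 0.044690 = 0.097837.
Hence the posterior is 0.097837/0.356661 ≈ 0.2743.

Pr(genuine code bug | test failure) ≈ 0.2743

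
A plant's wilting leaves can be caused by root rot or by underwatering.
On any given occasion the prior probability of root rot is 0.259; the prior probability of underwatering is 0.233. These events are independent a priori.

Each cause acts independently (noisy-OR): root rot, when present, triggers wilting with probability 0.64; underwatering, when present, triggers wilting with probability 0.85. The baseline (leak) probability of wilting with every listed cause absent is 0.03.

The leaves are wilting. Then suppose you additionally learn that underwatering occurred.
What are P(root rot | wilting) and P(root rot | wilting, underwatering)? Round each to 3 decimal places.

P(root rot | wilting) ≈ 0.531; P(root rot | wilting, underwatering) ≈ 0.279

Under noisy-OR, P(wilting | causes) = 1 − (1−0.03)·∏(1−qᵢ) over the active causes.
By total probability over the 4 (root rot, underwatering) configurations:
  P(wilting) = 0.03×0.741×0.767 + 0.8545×0.741×0.233 + 0.6508×0.259×0.767 + 0.94762×0.259×0.233
        = 0.017050 + 0.147532 + 0.129283 + 0.057186 = 0.351051
The terms with root rot present sum to 0.186469, so
  P(root rot | wilting) = 0.186469 / 0.351051 ≈ 0.531

Now condition on the additional information:
Enumerate both values of root rot and weight by the priors:
  P(wilting | underwatering) = 0.8545*0.741 + 0.94762*0.259
        = 0.633185 + 0.245434 = 0.878619
The terms with root rot present sum to 0.245434, so
  P(root rot | wilting, underwatering) = 0.245434 / 0.878619 ≈ 0.279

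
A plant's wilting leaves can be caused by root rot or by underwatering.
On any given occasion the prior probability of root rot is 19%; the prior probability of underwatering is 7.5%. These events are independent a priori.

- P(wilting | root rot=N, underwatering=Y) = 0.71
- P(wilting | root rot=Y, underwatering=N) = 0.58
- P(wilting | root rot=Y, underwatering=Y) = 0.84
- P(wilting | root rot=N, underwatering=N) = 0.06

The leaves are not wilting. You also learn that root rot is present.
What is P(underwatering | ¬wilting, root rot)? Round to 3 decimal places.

P(underwatering | ¬wilting, root rot) ≈ 0.030

By total probability over both values of underwatering:
  P(¬wilting | root rot) = 0.42×0.925 + 0.16×0.075
        = 0.388500 + 0.012000 = 0.400500
The terms with underwatering present sum to 0.012000, so
  P(underwatering | ¬wilting, root rot) = 0.012000 / 0.400500 ≈ 0.030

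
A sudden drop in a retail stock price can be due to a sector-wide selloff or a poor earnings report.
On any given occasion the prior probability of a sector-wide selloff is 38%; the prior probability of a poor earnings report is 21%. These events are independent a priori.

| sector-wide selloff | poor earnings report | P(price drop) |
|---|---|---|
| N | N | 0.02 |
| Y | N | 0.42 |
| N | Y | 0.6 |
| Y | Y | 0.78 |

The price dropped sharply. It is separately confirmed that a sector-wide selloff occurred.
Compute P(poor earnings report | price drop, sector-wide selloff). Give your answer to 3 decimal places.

By total probability over both values of poor earnings report:
  P(price drop | sector-wide selloff) = 0.42×0.79 + 0.78×0.21
        = 0.331800 + 0.163800 = 0.495600
The terms with poor earnings report present sum to 0.163800, so
  P(poor earnings report | price drop, sector-wide selloff) = 0.163800 / 0.495600 ≈ 0.331

P(poor earnings report | price drop, sector-wide selloff) ≈ 0.331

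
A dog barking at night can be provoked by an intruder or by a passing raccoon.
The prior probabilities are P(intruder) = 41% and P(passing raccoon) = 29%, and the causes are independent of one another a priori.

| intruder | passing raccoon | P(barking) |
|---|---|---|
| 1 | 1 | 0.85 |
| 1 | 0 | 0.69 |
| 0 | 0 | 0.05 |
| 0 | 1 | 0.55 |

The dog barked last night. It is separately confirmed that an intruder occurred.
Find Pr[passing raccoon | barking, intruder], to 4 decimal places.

Pr[passing raccoon | barking, intruder] ≈ 0.3347

P(barking | intruder) = 0.69·0.71 + 0.85·0.29 = 0.489900 + 0.246500 = 0.736400
Of this, 0.246500 comes from 0.85·0.29 (the passing raccoon=true cases).
Hence the posterior is 0.246500/0.736400 ≈ 0.3347.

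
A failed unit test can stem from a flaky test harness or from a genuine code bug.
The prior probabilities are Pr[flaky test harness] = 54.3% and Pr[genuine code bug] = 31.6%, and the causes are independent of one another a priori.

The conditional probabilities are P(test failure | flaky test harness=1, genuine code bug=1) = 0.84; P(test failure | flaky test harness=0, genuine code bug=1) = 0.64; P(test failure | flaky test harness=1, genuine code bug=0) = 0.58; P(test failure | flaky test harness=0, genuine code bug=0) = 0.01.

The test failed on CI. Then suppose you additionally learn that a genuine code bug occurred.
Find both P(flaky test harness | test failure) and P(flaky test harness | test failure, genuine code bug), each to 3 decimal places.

P(test failure) = 0.01×0.457×0.684 + 0.64×0.457×0.316 + 0.58×0.543×0.684 + 0.84×0.543×0.316 = 0.003126 + 0.092424 + 0.215419 + 0.144134 = 0.455103
Of this, 0.359553 comes from 0.215419 + 0.144134 (the flaky test harness=true cases).
P(flaky test harness | test failure) = 0.359553 / 0.455103 ≈ 0.790

Now condition on the additional information:
By total probability over both values of flaky test harness:
  P(test failure | genuine code bug) = 0.64*0.457 + 0.84*0.543
        = 0.292480 + 0.456120 = 0.748600
The terms with flaky test harness present sum to 0.456120, so
  P(flaky test harness | test failure, genuine code bug) = 0.456120 / 0.748600 ≈ 0.609

P(flaky test harness | test failure) ≈ 0.790; P(flaky test harness | test failure, genuine code bug) ≈ 0.609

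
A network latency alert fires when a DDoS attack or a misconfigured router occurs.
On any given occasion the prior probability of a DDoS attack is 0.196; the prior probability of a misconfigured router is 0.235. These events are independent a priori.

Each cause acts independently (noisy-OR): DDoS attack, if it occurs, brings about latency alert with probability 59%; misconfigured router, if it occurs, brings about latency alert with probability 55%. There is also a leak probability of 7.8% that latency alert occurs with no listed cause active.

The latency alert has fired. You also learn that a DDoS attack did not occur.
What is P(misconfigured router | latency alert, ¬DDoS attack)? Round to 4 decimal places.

Under noisy-OR, P(latency alert | causes) = 1 − (1−0.078)·∏(1−qᵢ) over the active causes.
Sum P(latency alert|·) weighted by the priors over both values of misconfigured router:
  P(latency alert | ¬DDoS attack) = 0.078×0.765 + 0.5851×0.235
        = 0.059670 + 0.137498 = 0.197168
Configurations with misconfigured router contribute 0.137498, so
  P(misconfigured router | latency alert, ¬DDoS attack) = 0.137498 / 0.197168 ≈ 0.6974

P(misconfigured router | latency alert, ¬DDoS attack) ≈ 0.6974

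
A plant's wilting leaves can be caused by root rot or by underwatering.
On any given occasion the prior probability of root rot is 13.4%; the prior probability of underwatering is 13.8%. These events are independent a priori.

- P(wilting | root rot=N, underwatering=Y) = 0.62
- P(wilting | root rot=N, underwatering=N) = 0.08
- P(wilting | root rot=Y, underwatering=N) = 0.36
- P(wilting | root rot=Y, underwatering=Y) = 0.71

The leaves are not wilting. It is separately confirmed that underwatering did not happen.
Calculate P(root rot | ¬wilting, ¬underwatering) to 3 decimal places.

P(root rot | ¬wilting, ¬underwatering) ≈ 0.097

For the numerator, keep only root rot=true terms: 0.64·0.134 = 0.085760
Normalizer over all consistent configurations: 0.92·0.866 + 0.64·0.134 = 0.882480
Posterior = 0.085760 / 0.882480 ≈ 0.097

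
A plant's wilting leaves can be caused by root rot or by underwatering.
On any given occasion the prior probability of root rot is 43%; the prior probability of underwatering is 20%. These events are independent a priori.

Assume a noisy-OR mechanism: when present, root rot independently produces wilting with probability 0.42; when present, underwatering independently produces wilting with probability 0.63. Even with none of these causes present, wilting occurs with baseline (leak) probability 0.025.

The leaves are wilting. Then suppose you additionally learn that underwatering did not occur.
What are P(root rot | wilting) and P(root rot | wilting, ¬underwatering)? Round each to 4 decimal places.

P(root rot | wilting) ≈ 0.7207; P(root rot | wilting, ¬underwatering) ≈ 0.9291

Under noisy-OR, P(wilting | causes) = 1 − (1−0.025)·∏(1−qᵢ) over the active causes.
P(wilting) = 0.025*0.57*0.8 + 0.63925*0.57*0.2 + 0.4345*0.43*0.8 + 0.790765*0.43*0.2 = 0.011400 + 0.072874 + 0.149468 + 0.068006 = 0.301748
Restricting to configurations with root rot present: 0.149468 + 0.068006 = 0.217474.
Hence the posterior is 0.217474/0.301748 ≈ 0.7207.

Now condition on the additional information:
For the numerator, keep only root rot=true terms: 0.4345*0.43 = 0.186835
The normalizing constant is 0.025*0.57 + 0.4345*0.43 = 0.201085
Posterior = 0.186835 / 0.201085 ≈ 0.9291
Ruling out underwatering raises the posterior on root rot — the flip side of explaining away.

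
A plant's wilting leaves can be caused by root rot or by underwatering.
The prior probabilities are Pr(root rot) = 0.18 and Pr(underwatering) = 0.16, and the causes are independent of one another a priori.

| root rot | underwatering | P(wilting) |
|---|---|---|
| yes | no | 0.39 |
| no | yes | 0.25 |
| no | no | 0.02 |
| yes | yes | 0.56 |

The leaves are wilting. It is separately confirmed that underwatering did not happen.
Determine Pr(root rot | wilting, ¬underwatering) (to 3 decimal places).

Pr(root rot | wilting, ¬underwatering) ≈ 0.811

For the numerator, keep only root rot=true terms: 0.39·0.18 = 0.070200
Normalizer over all consistent configurations: 0.02·0.82 + 0.39·0.18 = 0.086600
P(root rot | wilting, ¬underwatering) = 0.070200/0.086600 ≈ 0.811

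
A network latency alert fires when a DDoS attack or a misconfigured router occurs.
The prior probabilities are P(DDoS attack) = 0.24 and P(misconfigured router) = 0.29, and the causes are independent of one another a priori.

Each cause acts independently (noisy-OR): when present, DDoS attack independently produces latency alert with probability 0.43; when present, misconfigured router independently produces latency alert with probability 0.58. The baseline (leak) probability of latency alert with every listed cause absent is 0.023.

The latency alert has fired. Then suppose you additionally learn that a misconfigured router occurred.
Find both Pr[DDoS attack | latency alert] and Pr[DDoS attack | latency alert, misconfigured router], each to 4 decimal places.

Under noisy-OR, P(latency alert | causes) = 1 − (1−0.023)·∏(1−qᵢ) over the active causes.
P(latency alert) = 0.023·0.76·0.71 + 0.58966·0.76·0.29 + 0.44311·0.24·0.71 + 0.766106·0.24·0.29 = 0.012411 + 0.129961 + 0.075506 + 0.053321 = 0.271199
Restricting to configurations with DDoS attack present: 0.075506 + 0.053321 = 0.128827.
Hence the posterior is 0.128827/0.271199 ≈ 0.4750.

Now also conditioning on misconfigured router=true:
P(latency alert | misconfigured router) = 0.58966·0.76 + 0.766106·0.24 = 0.448142 + 0.183865 = 0.632007
Restricting to configurations with DDoS attack present: 0.766106·0.24 = 0.183865.
So P(DDoS attack | latency alert, misconfigured router) = 0.183865/0.632007 ≈ 0.2909.

Pr[DDoS attack | latency alert] ≈ 0.4750; Pr[DDoS attack | latency alert, misconfigured router] ≈ 0.2909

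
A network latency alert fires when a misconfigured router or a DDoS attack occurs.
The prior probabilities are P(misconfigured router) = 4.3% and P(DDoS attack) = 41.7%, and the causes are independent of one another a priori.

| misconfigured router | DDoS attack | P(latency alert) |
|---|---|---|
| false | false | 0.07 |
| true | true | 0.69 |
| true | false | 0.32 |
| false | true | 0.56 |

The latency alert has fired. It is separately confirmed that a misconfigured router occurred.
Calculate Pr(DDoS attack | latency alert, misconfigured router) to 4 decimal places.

Pr(DDoS attack | latency alert, misconfigured router) ≈ 0.6067

P(latency alert | misconfigured router) = 0.32·0.583 + 0.69·0.417 = 0.186560 + 0.287730 = 0.474290
Of this, 0.287730 comes from 0.69·0.417 (the DDoS attack=true cases).
So P(DDoS attack | latency alert, misconfigured router) = 0.287730/0.474290 ≈ 0.6067.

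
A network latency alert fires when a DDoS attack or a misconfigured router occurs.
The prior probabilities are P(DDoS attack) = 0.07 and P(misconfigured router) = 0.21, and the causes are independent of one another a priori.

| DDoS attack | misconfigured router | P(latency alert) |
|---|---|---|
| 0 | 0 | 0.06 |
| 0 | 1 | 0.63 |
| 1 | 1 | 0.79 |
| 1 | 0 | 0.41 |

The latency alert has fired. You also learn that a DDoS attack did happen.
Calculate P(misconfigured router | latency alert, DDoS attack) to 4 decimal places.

P(misconfigured router | latency alert, DDoS attack) ≈ 0.3387

P(latency alert | DDoS attack) = 0.41*0.79 + 0.79*0.21 = 0.323900 + 0.165900 = 0.489800
Of this, 0.165900 comes from 0.79*0.21 (the misconfigured router=true cases).
Hence the posterior is 0.165900/0.489800 ≈ 0.3387.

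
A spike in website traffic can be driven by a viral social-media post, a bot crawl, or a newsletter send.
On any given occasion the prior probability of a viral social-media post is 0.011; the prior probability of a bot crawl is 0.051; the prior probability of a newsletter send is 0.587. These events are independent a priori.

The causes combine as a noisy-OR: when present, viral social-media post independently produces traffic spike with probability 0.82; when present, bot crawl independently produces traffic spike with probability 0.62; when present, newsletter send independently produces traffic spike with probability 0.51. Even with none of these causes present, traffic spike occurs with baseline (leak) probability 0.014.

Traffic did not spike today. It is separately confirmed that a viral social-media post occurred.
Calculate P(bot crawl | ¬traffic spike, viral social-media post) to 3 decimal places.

P(bot crawl | ¬traffic spike, viral social-media post) ≈ 0.020

Under noisy-OR, P(traffic spike | causes) = 1 − (1−0.014)·∏(1−qᵢ) over the active causes.
By total probability over the 4 (bot crawl, newsletter send) configurations:
  P(¬traffic spike | viral social-media post) = 0.17748*0.949*0.413 + 0.086965*0.949*0.587 + 0.067442*0.051*0.413 + 0.033047*0.051*0.587
        = 0.069561 + 0.048445 + 0.001421 + 0.000989 = 0.120416
Keeping only the bot crawl-present terms gives 0.002410, so
  P(bot crawl | ¬traffic spike, viral social-media post) = 0.002410 / 0.120416 ≈ 0.020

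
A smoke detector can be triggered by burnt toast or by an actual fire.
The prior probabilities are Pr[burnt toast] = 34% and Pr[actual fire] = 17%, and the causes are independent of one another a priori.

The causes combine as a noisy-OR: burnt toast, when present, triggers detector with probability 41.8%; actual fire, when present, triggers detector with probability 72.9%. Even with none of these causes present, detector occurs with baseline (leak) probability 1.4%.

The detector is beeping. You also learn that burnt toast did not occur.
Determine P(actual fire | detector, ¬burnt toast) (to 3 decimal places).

P(actual fire | detector, ¬burnt toast) ≈ 0.915

Under noisy-OR, P(detector | causes) = 1 − (1−0.014)·∏(1−qᵢ) over the active causes.
P(detector | ¬burnt toast) = 0.014·0.83 + 0.732794·0.17 = 0.011620 + 0.124575 = 0.136195
The actual fire-present share is 0.732794·0.17 = 0.124575.
Hence the posterior is 0.124575/0.136195 ≈ 0.915.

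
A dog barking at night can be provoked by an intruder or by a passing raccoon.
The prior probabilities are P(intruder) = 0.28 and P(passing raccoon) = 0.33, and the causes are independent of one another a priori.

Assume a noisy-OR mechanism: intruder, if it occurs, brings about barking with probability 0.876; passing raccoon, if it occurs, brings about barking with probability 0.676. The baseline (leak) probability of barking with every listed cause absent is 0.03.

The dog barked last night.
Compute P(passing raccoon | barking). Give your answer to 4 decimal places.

P(passing raccoon | barking) ≈ 0.5837

Under noisy-OR, P(barking | causes) = 1 − (1−0.03)·∏(1−qᵢ) over the active causes.
P(barking) = 0.03×0.72×0.67 + 0.68572×0.72×0.33 + 0.87972×0.28×0.67 + 0.961029×0.28×0.33 = 0.014472 + 0.162927 + 0.165035 + 0.088799 = 0.431233
The passing raccoon-present share is 0.162927 + 0.088799 = 0.251726.
Hence the posterior is 0.251726/0.431233 ≈ 0.5837.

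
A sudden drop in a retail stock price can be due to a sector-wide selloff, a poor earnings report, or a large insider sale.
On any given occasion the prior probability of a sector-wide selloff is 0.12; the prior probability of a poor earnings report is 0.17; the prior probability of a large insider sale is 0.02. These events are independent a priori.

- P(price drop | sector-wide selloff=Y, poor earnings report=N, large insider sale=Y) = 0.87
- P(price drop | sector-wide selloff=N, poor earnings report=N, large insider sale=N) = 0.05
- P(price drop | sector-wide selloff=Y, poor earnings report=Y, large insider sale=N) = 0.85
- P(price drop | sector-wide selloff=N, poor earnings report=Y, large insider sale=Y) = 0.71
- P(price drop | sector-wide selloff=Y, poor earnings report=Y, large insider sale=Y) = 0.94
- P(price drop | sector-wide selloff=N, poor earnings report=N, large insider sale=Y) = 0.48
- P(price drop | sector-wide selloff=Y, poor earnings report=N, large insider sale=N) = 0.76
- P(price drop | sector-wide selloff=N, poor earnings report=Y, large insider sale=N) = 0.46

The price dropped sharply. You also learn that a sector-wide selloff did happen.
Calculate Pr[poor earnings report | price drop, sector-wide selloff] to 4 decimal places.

Pr[poor earnings report | price drop, sector-wide selloff] ≈ 0.1863

P(price drop | sector-wide selloff) = 0.76·0.83·0.98 + 0.87·0.83·0.02 + 0.85·0.17·0.98 + 0.94·0.17·0.02 = 0.618184 + 0.014442 + 0.141610 + 0.003196 = 0.777432
The poor earnings report-present share is 0.141610 + 0.003196 = 0.144806.
P(poor earnings report | price drop, sector-wide selloff) = 0.144806 / 0.777432 ≈ 0.1863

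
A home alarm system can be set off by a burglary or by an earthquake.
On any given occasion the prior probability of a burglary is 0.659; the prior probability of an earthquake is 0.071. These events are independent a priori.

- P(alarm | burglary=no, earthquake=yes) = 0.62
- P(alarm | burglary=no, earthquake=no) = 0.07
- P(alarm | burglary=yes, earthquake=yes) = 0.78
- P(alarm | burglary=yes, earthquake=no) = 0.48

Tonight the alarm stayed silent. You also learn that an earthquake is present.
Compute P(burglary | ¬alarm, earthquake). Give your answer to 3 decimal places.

For the numerator, keep only burglary=true terms: 0.22·0.659 = 0.144980
Denominator P(¬alarm | earthquake): 0.38·0.341 + 0.22·0.659 = 0.274560
Posterior = 0.144980 / 0.274560 ≈ 0.528

P(burglary | ¬alarm, earthquake) ≈ 0.528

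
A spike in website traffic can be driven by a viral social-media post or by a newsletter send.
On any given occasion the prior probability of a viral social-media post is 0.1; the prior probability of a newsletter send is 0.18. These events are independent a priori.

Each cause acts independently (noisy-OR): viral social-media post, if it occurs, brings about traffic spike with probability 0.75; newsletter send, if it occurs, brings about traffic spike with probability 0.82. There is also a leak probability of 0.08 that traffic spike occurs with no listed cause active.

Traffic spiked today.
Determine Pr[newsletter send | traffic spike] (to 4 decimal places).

Pr[newsletter send | traffic spike] ≈ 0.5551

Under noisy-OR, P(traffic spike | causes) = 1 − (1−0.08)·∏(1−qᵢ) over the active causes.
By total probability over the 4 (viral social-media post, newsletter send) configurations:
  P(traffic spike) = 0.08×0.9×0.82 + 0.8344×0.9×0.18 + 0.77×0.1×0.82 + 0.9586×0.1×0.18
        = 0.059040 + 0.135173 + 0.063140 + 0.017255 = 0.274608
Keeping only the newsletter send-present terms gives 0.152428, so
  P(newsletter send | traffic spike) = 0.152428 / 0.274608 ≈ 0.5551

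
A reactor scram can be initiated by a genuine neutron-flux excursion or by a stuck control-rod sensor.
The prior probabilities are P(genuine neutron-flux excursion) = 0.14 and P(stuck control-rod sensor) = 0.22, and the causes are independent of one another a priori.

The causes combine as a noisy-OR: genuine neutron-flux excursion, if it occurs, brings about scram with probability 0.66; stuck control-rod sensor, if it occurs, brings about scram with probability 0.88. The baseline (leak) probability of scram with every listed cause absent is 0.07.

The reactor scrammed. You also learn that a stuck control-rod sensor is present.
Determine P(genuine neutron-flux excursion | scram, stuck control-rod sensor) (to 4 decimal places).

Under noisy-OR, P(scram | causes) = 1 − (1−0.07)·∏(1−qᵢ) over the active causes.
P(scram | stuck control-rod sensor) = 0.8884·0.86 + 0.962056·0.14 = 0.764024 + 0.134688 = 0.898712
Of this, 0.134688 comes from 0.962056·0.14 (the genuine neutron-flux excursion=true cases).
So P(genuine neutron-flux excursion | scram, stuck control-rod sensor) = 0.134688/0.898712 ≈ 0.1499.

P(genuine neutron-flux excursion | scram, stuck control-rod sensor) ≈ 0.1499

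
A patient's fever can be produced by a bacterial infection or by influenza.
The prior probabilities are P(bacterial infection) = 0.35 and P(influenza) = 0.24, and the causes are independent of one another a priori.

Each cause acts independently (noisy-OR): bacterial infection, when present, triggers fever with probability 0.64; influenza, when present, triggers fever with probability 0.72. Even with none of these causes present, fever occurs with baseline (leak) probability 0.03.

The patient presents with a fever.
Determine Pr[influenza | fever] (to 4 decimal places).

Pr[influenza | fever] ≈ 0.5020

Under noisy-OR, P(fever | causes) = 1 − (1−0.03)·∏(1−qᵢ) over the active causes.
Enumerate the 4 (bacterial infection, influenza) configurations and weight by the priors:
  P(fever) = 0.03·0.65·0.76 + 0.7284·0.65·0.24 + 0.6508·0.35·0.76 + 0.902224·0.35·0.24
        = 0.014820 + 0.113630 + 0.173113 + 0.075787 = 0.377350
Configurations with influenza contribute 0.189417, so
  P(influenza | fever) = 0.189417 / 0.377350 ≈ 0.5020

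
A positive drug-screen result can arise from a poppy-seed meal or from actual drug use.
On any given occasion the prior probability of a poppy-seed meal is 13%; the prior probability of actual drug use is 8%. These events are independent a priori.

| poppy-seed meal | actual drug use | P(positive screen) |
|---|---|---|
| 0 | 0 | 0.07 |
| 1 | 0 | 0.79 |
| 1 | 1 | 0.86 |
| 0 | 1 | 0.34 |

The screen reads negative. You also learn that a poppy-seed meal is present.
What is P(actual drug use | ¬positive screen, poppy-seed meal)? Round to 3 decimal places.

P(actual drug use | ¬positive screen, poppy-seed meal) ≈ 0.055

By total probability over both values of actual drug use:
  P(¬positive screen | poppy-seed meal) = 0.21×0.92 + 0.14×0.08
        = 0.193200 + 0.011200 = 0.204400
The terms with actual drug use present sum to 0.011200, so
  P(actual drug use | ¬positive screen, poppy-seed meal) = 0.011200 / 0.204400 ≈ 0.055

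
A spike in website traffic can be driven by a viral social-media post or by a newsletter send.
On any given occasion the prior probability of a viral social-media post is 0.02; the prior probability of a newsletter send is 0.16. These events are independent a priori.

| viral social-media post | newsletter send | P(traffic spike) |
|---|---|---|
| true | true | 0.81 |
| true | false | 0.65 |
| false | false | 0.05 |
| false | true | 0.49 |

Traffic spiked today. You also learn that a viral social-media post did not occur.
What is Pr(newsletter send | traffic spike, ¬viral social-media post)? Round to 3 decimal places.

Pr(newsletter send | traffic spike, ¬viral social-media post) ≈ 0.651

Numerator (weight on configurations with newsletter send): 0.49*0.16 = 0.078400
The normalizing constant is 0.05*0.84 + 0.49*0.16 = 0.120400
P(newsletter send | traffic spike, ¬viral social-media post) = 0.078400/0.120400 ≈ 0.651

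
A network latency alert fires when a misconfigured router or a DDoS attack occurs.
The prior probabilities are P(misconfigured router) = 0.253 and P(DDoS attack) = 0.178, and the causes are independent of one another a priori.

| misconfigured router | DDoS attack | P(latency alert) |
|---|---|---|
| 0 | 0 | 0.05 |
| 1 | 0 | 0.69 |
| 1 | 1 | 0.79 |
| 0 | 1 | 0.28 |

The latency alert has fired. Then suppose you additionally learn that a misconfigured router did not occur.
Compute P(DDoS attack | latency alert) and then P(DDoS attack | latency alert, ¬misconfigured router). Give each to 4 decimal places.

Sum P(latency alert|·) weighted by the priors over the 4 (misconfigured router, DDoS attack) configurations:
  P(latency alert) = 0.05×0.747×0.822 + 0.28×0.747×0.178 + 0.69×0.253×0.822 + 0.79×0.253×0.178
        = 0.030702 + 0.037230 + 0.143497 + 0.035577 = 0.247006
The terms with DDoS attack present sum to 0.072807, so
  P(DDoS attack | latency alert) = 0.072807 / 0.247006 ≈ 0.2948

Now also conditioning on misconfigured router≠true:
Sum P(latency alert|·) weighted by the priors over both values of DDoS attack:
  P(latency alert | ¬misconfigured router) = 0.05·0.822 + 0.28·0.178
        = 0.041100 + 0.049840 = 0.090940
The terms with DDoS attack present sum to 0.049840, so
  P(DDoS attack | latency alert, ¬misconfigured router) = 0.049840 / 0.090940 ≈ 0.5481

P(DDoS attack | latency alert) ≈ 0.2948; P(DDoS attack | latency alert, ¬misconfigured router) ≈ 0.5481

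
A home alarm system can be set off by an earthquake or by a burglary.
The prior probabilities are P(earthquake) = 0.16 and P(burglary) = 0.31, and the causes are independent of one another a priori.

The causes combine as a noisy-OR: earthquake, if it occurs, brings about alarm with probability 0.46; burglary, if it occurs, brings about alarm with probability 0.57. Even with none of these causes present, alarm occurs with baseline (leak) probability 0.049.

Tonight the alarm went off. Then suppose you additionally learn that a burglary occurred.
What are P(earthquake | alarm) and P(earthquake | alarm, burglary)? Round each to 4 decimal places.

Under noisy-OR, P(alarm | causes) = 1 − (1−0.049)·∏(1−qᵢ) over the active causes.
Enumerate the 4 (earthquake, burglary) configurations and weight by the priors:
  P(alarm) = 0.049·0.84·0.69 + 0.59107·0.84·0.31 + 0.48646·0.16·0.69 + 0.779178·0.16·0.31
        = 0.028400 + 0.153915 + 0.053705 + 0.038647 = 0.274667
Keeping only the earthquake-present terms gives 0.092352, so
  P(earthquake | alarm) = 0.092352 / 0.274667 ≈ 0.3362

With the extra evidence:
P(alarm | burglary) = 0.59107×0.84 + 0.779178×0.16 = 0.496499 + 0.124668 = 0.621167
Restricting to configurations with earthquake present: 0.779178×0.16 = 0.124668.
So P(earthquake | alarm, burglary) = 0.124668/0.621167 ≈ 0.2007.
— burglary explains away the evidence for earthquake.

P(earthquake | alarm) ≈ 0.3362; P(earthquake | alarm, burglary) ≈ 0.2007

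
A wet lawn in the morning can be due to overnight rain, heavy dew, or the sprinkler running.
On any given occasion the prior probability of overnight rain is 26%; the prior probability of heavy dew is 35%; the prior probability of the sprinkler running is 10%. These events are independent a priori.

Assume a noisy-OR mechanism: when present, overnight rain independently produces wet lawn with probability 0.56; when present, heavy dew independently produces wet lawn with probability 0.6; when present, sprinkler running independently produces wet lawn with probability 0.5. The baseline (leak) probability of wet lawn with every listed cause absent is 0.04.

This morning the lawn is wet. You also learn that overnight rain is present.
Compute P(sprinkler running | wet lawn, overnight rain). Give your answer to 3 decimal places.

Under noisy-OR, P(wet lawn | causes) = 1 − (1−0.04)·∏(1−qᵢ) over the active causes.
Enumerate the 4 (heavy dew, sprinkler running) configurations and weight by the priors:
  P(wet lawn | overnight rain) = 0.5776·0.65·0.9 + 0.7888·0.65·0.1 + 0.83104·0.35·0.9 + 0.91552·0.35·0.1
        = 0.337896 + 0.051272 + 0.261778 + 0.032043 = 0.682989
Keeping only the sprinkler running-present terms gives 0.083315, so
  P(sprinkler running | wet lawn, overnight rain) = 0.083315 / 0.682989 ≈ 0.122

P(sprinkler running | wet lawn, overnight rain) ≈ 0.122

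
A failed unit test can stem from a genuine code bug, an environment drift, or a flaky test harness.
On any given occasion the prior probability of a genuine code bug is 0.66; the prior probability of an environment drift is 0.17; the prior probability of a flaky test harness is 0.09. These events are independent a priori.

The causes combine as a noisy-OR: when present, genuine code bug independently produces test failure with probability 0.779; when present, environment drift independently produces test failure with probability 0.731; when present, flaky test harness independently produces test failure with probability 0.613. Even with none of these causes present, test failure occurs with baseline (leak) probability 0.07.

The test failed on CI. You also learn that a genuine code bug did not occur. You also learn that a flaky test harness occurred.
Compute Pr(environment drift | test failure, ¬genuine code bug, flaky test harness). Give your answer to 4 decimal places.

Under noisy-OR, P(test failure | causes) = 1 − (1−0.07)·∏(1−qᵢ) over the active causes.
P(test failure | ¬genuine code bug, flaky test harness) = 0.64009×0.83 + 0.903184×0.17 = 0.531275 + 0.153541 = 0.684816
Of this, 0.153541 comes from 0.903184×0.17 (the environment drift=true cases).
Hence the posterior is 0.153541/0.684816 ≈ 0.2242.

Pr(environment drift | test failure, ¬genuine code bug, flaky test harness) ≈ 0.2242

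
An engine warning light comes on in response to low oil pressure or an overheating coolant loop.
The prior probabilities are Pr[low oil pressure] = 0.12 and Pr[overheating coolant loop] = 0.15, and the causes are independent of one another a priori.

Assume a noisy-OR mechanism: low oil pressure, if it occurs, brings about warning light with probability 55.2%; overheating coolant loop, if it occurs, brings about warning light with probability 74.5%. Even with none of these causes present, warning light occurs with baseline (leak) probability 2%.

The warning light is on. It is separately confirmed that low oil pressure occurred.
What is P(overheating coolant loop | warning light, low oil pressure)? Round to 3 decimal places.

P(overheating coolant loop | warning light, low oil pressure) ≈ 0.218

Under noisy-OR, P(warning light | causes) = 1 − (1−0.02)·∏(1−qᵢ) over the active causes.
For the numerator, keep only overheating coolant loop=true terms: 0.888045·0.15 = 0.133207
Normalizer over all consistent configurations: 0.56096·0.85 + 0.888045·0.15 = 0.610023
P(overheating coolant loop | warning light, low oil pressure) = 0.133207/0.610023 ≈ 0.218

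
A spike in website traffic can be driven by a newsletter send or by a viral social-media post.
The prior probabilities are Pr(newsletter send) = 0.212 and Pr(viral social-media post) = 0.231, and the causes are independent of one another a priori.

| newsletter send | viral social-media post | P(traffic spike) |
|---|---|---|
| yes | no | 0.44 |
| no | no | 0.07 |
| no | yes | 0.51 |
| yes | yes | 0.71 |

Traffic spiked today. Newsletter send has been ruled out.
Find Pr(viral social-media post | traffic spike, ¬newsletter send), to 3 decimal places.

Pr(viral social-media post | traffic spike, ¬newsletter send) ≈ 0.686

For the numerator, keep only viral social-media post=true terms: 0.51×0.231 = 0.117810
Normalizer over all consistent configurations: 0.07×0.769 + 0.51×0.231 = 0.171640
P(viral social-media post | traffic spike, ¬newsletter send) = 0.117810/0.171640 ≈ 0.686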